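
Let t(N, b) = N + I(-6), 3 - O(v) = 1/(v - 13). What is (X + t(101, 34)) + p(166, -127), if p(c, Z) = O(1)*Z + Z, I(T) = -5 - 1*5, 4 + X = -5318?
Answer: -68995/12 ≈ -5749.6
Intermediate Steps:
X = -5322 (X = -4 - 5318 = -5322)
O(v) = 3 - 1/(-13 + v) (O(v) = 3 - 1/(v - 13) = 3 - 1/(-13 + v))
I(T) = -10 (I(T) = -5 - 5 = -10)
p(c, Z) = 49*Z/12 (p(c, Z) = ((-40 + 3*1)/(-13 + 1))*Z + Z = ((-40 + 3)/(-12))*Z + Z = (-1/12*(-37))*Z + Z = 37*Z/12 + Z = 49*Z/12)
t(N, b) = -10 + N (t(N, b) = N - 10 = -10 + N)
(X + t(101, 34)) + p(166, -127) = (-5322 + (-10 + 101)) + (49/12)*(-127) = (-5322 + 91) - 6223/12 = -5231 - 6223/12 = -68995/12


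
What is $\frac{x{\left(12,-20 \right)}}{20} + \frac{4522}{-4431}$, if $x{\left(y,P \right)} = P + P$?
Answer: $- \frac{1912}{633} \approx -3.0205$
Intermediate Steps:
$x{\left(y,P \right)} = 2 P$
$\frac{x{\left(12,-20 \right)}}{20} + \frac{4522}{-4431} = \frac{2 \left(-20\right)}{20} + \frac{4522}{-4431} = \left(-40\right) \frac{1}{20} + 4522 \left(- \frac{1}{4431}\right) = -2 - \frac{646}{633} = - \frac{1912}{633}$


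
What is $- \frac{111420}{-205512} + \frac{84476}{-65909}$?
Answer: $- \frac{834770911}{1128757534} \approx -0.73955$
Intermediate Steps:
$- \frac{111420}{-205512} + \frac{84476}{-65909} = \left(-111420\right) \left(- \frac{1}{205512}\right) + 84476 \left(- \frac{1}{65909}\right) = \frac{9285}{17126} - \frac{84476}{65909} = - \frac{834770911}{1128757534}$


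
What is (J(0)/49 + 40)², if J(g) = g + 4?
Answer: 3857296/2401 ≈ 1606.5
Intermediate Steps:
J(g) = 4 + g
(J(0)/49 + 40)² = ((4 + 0)/49 + 40)² = (4*(1/49) + 40)² = (4/49 + 40)² = (1964/49)² = 3857296/2401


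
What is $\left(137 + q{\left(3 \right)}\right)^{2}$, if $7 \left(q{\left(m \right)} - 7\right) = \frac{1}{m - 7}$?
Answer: $\frac{16248961}{784} \approx 20726.0$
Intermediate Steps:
$q{\left(m \right)} = 7 + \frac{1}{7 \left(-7 + m\right)}$ ($q{\left(m \right)} = 7 + \frac{1}{7 \left(m - 7\right)} = 7 + \frac{1}{7 \left(-7 + m\right)}$)
$\left(137 + q{\left(3 \right)}\right)^{2} = \left(137 + \frac{-342 + 49 \cdot 3}{7 \left(-7 + 3\right)}\right)^{2} = \left(137 + \frac{-342 + 147}{7 \left(-4\right)}\right)^{2} = \left(137 + \frac{1}{7} \left(- \frac{1}{4}\right) \left(-195\right)\right)^{2} = \left(137 + \frac{195}{28}\right)^{2} = \left(\frac{4031}{28}\right)^{2} = \frac{16248961}{784}$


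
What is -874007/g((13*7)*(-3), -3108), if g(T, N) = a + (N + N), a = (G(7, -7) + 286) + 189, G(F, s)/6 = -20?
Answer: 874007/5861 ≈ 149.12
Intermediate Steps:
G(F, s) = -120 (G(F, s) = 6*(-20) = -120)
a = 355 (a = (-120 + 286) + 189 = 166 + 189 = 355)
g(T, N) = 355 + 2*N (g(T, N) = 355 + (N + N) = 355 + 2*N)
-874007/g((13*7)*(-3), -3108) = -874007/(355 + 2*(-3108)) = -874007/(355 - 6216) = -874007/(-5861) = -874007*(-1/5861) = 874007/5861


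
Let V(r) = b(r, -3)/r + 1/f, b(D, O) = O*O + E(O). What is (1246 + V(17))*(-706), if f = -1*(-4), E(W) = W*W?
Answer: -29940401/34 ≈ -8.8060e+5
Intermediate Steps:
E(W) = W**2
b(D, O) = 2*O**2 (b(D, O) = O*O + O**2 = O**2 + O**2 = 2*O**2)
f = 4
V(r) = 1/4 + 18/r (V(r) = (2*(-3)**2)/r + 1/4 = (2*9)/r + 1*(1/4) = 18/r + 1/4 = 1/4 + 18/r)
(1246 + V(17))*(-706) = (1246 + (1/4)*(72 + 17)/17)*(-706) = (1246 + (1/4)*(1/17)*89)*(-706) = (1246 + 89/68)*(-706) = (84817/68)*(-706) = -29940401/34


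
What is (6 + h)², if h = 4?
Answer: 100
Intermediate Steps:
(6 + h)² = (6 + 4)² = 10² = 100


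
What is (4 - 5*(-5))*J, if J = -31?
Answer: -899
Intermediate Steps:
(4 - 5*(-5))*J = (4 - 5*(-5))*(-31) = (4 + 25)*(-31) = 29*(-31) = -899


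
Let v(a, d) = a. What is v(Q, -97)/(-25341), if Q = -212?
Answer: 212/25341 ≈ 0.0083659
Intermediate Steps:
v(Q, -97)/(-25341) = -212/(-25341) = -212*(-1/25341) = 212/25341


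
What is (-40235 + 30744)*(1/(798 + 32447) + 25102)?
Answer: -7920391270581/33245 ≈ -2.3824e+8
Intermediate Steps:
(-40235 + 30744)*(1/(798 + 32447) + 25102) = -9491*(1/33245 + 25102) = -9491*834515991/33245 = -7920391270581/33245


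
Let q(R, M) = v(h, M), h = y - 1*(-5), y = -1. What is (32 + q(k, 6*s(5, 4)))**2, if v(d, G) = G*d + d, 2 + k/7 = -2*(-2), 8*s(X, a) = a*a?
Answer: 7056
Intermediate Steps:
s(X, a) = a**2/8 (s(X, a) = (a*a)/8 = a**2/8)
k = 14 (k = -14 + 7*(-2*(-2)) = -14 + 7*4 = -14 + 28 = 14)
h = 4 (h = -1 - 1*(-5) = -1 + 5 = 4)
v(d, G) = d + G*d
q(R, M) = 4 + 4*M (q(R, M) = 4*(1 + M) = 4 + 4*M)
(32 + q(k, 6*s(5, 4)))**2 = (32 + (4 + 4*(6*((1/8)*4**2))))**2 = (32 + (4 + 4*(6*((1/8)*16))))**2 = (32 + (4 + 4*(6*2)))**2 = (32 + (4 + 4*12))**2 = (32 + (4 + 48))**2 = (32 + 52)**2 = 84**2 = 7056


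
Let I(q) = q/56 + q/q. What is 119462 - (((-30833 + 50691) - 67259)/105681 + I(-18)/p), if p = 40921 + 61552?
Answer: 36223950201268673/303224575164 ≈ 1.1946e+5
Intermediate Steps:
I(q) = 1 + q/56 (I(q) = q*(1/56) + 1 = q/56 + 1 = 1 + q/56)
p = 102473
119462 - (((-30833 + 50691) - 67259)/105681 + I(-18)/p) = 119462 - (((-30833 + 50691) - 67259)/105681 + (1 + (1/56)*(-18))/102473) = 119462 - ((19858 - 67259)*(1/105681) + (1 - 9/28)*(1/102473)) = 119462 - (-47401*1/105681 + (19/28)*(1/102473)) = 119462 - (-47401/105681 + 19/2869244) = 119462 - 1*(-136003026905/303224575164) = 119462 + 136003026905/303224575164 = 36223950201268673/303224575164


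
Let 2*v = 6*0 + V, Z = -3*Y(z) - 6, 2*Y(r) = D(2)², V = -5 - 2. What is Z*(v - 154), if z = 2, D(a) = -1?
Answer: 4725/4 ≈ 1181.3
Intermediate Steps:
V = -7
Y(r) = ½ (Y(r) = (½)*(-1)² = (½)*1 = ½)
Z = -15/2 (Z = -3*½ - 6 = -3/2 - 6 = -15/2 ≈ -7.5000)
v = -7/2 (v = (6*0 - 7)/2 = (0 - 7)/2 = (½)*(-7) = -7/2 ≈ -3.5000)
Z*(v - 154) = -15*(-7/2 - 154)/2 = -15/2*(-315/2) = 4725/4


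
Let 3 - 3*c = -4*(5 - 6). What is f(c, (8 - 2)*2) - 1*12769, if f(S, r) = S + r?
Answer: -38272/3 ≈ -12757.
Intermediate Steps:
c = -⅓ (c = 1 - (-4)*(5 - 6)/3 = 1 - (-4)*(-1)/3 = 1 - ⅓*4 = 1 - 4/3 = -⅓ ≈ -0.33333)
f(c, (8 - 2)*2) - 1*12769 = (-⅓ + (8 - 2)*2) - 1*12769 = (-⅓ + 6*2) - 12769 = (-⅓ + 12) - 12769 = 35/3 - 12769 = -38272/3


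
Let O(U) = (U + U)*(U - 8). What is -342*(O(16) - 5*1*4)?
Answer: -80712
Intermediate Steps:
O(U) = 2*U*(-8 + U) (O(U) = (2*U)*(-8 + U) = 2*U*(-8 + U))
-342*(O(16) - 5*1*4) = -342*(2*16*(-8 + 16) - 5*1*4) = -342*(2*16*8 - 5*4) = -342*(256 - 20) = -342*236 = -80712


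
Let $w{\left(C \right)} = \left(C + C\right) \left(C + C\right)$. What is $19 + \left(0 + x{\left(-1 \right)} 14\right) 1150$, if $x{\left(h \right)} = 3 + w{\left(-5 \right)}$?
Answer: $1658319$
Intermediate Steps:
$w{\left(C \right)} = 4 C^{2}$ ($w{\left(C \right)} = 2 C 2 C = 4 C^{2}$)
$x{\left(h \right)} = 103$ ($x{\left(h \right)} = 3 + 4 \left(-5\right)^{2} = 3 + 4 \cdot 25 = 3 + 100 = 103$)
$19 + \left(0 + x{\left(-1 \right)} 14\right) 1150 = 19 + \left(0 + 103 \cdot 14\right) 1150 = 19 + \left(0 + 1442\right) 1150 = 19 + 1442 \cdot 1150 = 19 + 1658300 = 1658319$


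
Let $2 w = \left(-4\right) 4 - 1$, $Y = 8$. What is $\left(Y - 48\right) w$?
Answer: $340$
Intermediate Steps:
$w = - \frac{17}{2}$ ($w = \frac{\left(-4\right) 4 - 1}{2} = \frac{-16 - 1}{2} = \frac{1}{2} \left(-17\right) = - \frac{17}{2} \approx -8.5$)
$\left(Y - 48\right) w = \left(8 - 48\right) \left(- \frac{17}{2}\right) = \left(-40\right) \left(- \frac{17}{2}\right) = 340$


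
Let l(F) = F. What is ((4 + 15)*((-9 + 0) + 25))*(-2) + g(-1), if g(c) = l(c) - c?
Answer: -608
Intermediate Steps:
g(c) = 0 (g(c) = c - c = 0)
((4 + 15)*((-9 + 0) + 25))*(-2) + g(-1) = ((4 + 15)*((-9 + 0) + 25))*(-2) + 0 = (19*(-9 + 25))*(-2) + 0 = (19*16)*(-2) + 0 = 304*(-2) + 0 = -608 + 0 = -608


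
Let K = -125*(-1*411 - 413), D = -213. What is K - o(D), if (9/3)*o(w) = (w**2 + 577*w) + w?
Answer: 128915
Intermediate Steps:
o(w) = w**2/3 + 578*w/3 (o(w) = ((w**2 + 577*w) + w)/3 = (w**2 + 578*w)/3 = w**2/3 + 578*w/3)
K = 103000 (K = -125*(-411 - 413) = -125*(-824) = 103000)
K - o(D) = 103000 - (-213)*(578 - 213)/3 = 103000 - (-213)*365/3 = 103000 - 1*(-25915) = 103000 + 25915 = 128915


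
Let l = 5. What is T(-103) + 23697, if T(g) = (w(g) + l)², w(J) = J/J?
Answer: 23733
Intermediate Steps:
w(J) = 1
T(g) = 36 (T(g) = (1 + 5)² = 6² = 36)
T(-103) + 23697 = 36 + 23697 = 23733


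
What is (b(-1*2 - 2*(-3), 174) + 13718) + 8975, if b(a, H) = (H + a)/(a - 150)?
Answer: 1656500/73 ≈ 22692.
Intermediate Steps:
b(a, H) = (H + a)/(-150 + a)
(b(-1*2 - 2*(-3), 174) + 13718) + 8975 = ((174 + (-1*2 - 2*(-3)))/(-150 + (-1*2 - 2*(-3))) + 13718) + 8975 = ((174 + (-2 + 6))/(-150 + (-2 + 6)) + 13718) + 8975 = ((174 + 4)/(-150 + 4) + 13718) + 8975 = (178/(-146) + 13718) + 8975 = (-1/146*178 + 13718) + 8975 = (-89/73 + 13718) + 8975 = 1001325/73 + 8975 = 1656500/73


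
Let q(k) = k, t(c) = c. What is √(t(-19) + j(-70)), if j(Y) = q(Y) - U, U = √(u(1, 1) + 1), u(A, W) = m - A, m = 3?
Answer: √(-89 - √3) ≈ 9.5253*I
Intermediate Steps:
u(A, W) = 3 - A
U = √3 (U = √((3 - 1*1) + 1) = √((3 - 1) + 1) = √(2 + 1) = √3 ≈ 1.7320)
j(Y) = Y - √3
√(t(-19) + j(-70)) = √(-19 + (-70 - √3)) = √(-89 - √3)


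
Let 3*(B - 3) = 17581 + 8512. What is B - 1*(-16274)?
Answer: 74924/3 ≈ 24975.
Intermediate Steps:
B = 26102/3 (B = 3 + (17581 + 8512)/3 = 3 + (⅓)*26093 = 3 + 26093/3 = 26102/3 ≈ 8700.7)
B - 1*(-16274) = 26102/3 - 1*(-16274) = 26102/3 + 16274 = 74924/3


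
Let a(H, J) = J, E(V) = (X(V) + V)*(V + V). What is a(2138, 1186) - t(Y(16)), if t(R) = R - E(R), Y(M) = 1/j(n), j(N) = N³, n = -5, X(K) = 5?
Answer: 18530127/15625 ≈ 1185.9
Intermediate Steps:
E(V) = 2*V*(5 + V) (E(V) = (5 + V)*(V + V) = (5 + V)*(2*V) = 2*V*(5 + V))
Y(M) = -1/125 (Y(M) = 1/((-5)³) = 1/(-125) = -1/125)
t(R) = R - 2*R*(5 + R)
a(2138, 1186) - t(Y(16)) = 1186 - (-1)*(-9 - 2*(-1/125))/125 = 1186 - (-1)*(-9 + 2/125)/125 = 1186 - (-1)*(-1123)/(125*125) = 1186 - 1*1123/15625 = 1186 - 1123/15625 = 18530127/15625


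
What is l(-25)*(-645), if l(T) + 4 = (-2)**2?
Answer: 0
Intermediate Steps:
l(T) = 0 (l(T) = -4 + (-2)**2 = -4 + 4 = 0)
l(-25)*(-645) = 0*(-645) = 0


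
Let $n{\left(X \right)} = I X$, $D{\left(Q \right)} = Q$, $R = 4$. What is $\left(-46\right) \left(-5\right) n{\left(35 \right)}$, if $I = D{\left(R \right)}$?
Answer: $32200$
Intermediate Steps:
$I = 4$
$n{\left(X \right)} = 4 X$
$\left(-46\right) \left(-5\right) n{\left(35 \right)} = \left(-46\right) \left(-5\right) 4 \cdot 35 = 230 \cdot 140 = 32200$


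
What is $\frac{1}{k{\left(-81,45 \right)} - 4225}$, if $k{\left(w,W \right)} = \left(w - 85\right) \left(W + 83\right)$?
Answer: $- \frac{1}{25473} \approx -3.9257 \cdot 10^{-5}$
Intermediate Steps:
$k{\left(w,W \right)} = \left(-85 + w\right) \left(83 + W\right)$
$\frac{1}{k{\left(-81,45 \right)} - 4225} = \frac{1}{\left(-7055 - 3825 + 83 \left(-81\right) + 45 \left(-81\right)\right) - 4225} = \frac{1}{\left(-7055 - 3825 - 6723 - 3645\right) - 4225} = \frac{1}{-21248 - 4225} = \frac{1}{-25473} = - \frac{1}{25473}$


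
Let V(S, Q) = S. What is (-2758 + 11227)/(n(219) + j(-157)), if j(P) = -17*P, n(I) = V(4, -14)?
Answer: 941/297 ≈ 3.1684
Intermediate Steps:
n(I) = 4
(-2758 + 11227)/(n(219) + j(-157)) = (-2758 + 11227)/(4 - 17*(-157)) = 8469/(4 + 2669) = 8469/2673 = 8469*(1/2673) = 941/297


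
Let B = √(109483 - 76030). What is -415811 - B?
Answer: -415811 - 9*√413 ≈ -4.1599e+5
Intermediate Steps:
B = 9*√413 (B = √33453 = 9*√413 ≈ 182.90)
-415811 - B = -415811 - 9*√413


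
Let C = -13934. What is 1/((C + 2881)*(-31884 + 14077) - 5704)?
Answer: 1/196815067 ≈ 5.0809e-9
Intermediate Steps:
1/((C + 2881)*(-31884 + 14077) - 5704) = 1/((-13934 + 2881)*(-31884 + 14077) - 5704) = 1/(-11053*(-17807) - 5704) = 1/(196820771 - 5704) = 1/196815067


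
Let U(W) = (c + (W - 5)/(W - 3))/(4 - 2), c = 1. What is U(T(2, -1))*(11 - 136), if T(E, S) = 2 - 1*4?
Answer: -150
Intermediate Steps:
T(E, S) = -2 (T(E, S) = 2 - 4 = -2)
U(W) = ½ + (-5 + W)/(2*(-3 + W)) (U(W) = (1 + (W - 5)/(W - 3))/(4 - 2) = (1 + (-5 + W)/(-3 + W))/2 = (1 + (-5 + W)/(-3 + W))*(½) = ½ + (-5 + W)/(2*(-3 + W)))
U(T(2, -1))*(11 - 136) = ((-4 - 2)/(-3 - 2))*(11 - 136) = (-6/(-5))*(-125) = -⅕*(-6)*(-125) = (6/5)*(-125) = -150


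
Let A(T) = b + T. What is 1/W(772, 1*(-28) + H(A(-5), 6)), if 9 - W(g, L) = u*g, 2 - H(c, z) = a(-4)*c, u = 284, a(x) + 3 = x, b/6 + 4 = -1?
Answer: -1/219239 ≈ -4.5612e-6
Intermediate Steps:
b = -30 (b = -24 + 6*(-1) = -24 - 6 = -30)
a(x) = -3 + x
A(T) = -30 + T
H(c, z) = 2 + 7*c (H(c, z) = 2 - (-3 - 4)*c = 2 - (-7)*c = 2 + 7*c)
W(g, L) = 9 - 284*g
1/W(772, 1*(-28) + H(A(-5), 6)) = 1/(9 - 284*772) = 1/(9 - 219248) = 1/(-219239) = -1/219239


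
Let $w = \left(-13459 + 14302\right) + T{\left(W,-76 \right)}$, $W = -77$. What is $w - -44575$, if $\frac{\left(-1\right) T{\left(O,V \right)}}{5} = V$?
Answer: $45798$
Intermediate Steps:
$T{\left(O,V \right)} = - 5 V$
$w = 1223$ ($w = \left(-13459 + 14302\right) - -380 = 843 + 380 = 1223$)
$w - -44575 = 1223 - -44575 = 1223 + 44575 = 45798$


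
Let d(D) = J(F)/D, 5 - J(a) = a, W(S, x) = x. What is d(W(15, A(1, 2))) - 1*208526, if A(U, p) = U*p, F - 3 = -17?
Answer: -417033/2 ≈ -2.0852e+5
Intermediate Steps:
F = -14 (F = 3 - 17 = -14)
J(a) = 5 - a
d(D) = 19/D (d(D) = (5 - 1*(-14))/D = (5 + 14)/D = 19/D)
d(W(15, A(1, 2))) - 1*208526 = 19/((1*2)) - 1*208526 = 19/2 - 208526 = -417033/2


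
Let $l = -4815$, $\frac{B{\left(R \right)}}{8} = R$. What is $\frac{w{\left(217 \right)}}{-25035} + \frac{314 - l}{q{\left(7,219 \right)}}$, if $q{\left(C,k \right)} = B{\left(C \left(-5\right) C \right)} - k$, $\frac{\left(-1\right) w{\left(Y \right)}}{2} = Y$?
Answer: $- \frac{127458829}{54551265} \approx -2.3365$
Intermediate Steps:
$B{\left(R \right)} = 8 R$
$w{\left(Y \right)} = - 2 Y$
$q{\left(C,k \right)} = - k - 40 C^{2}$ ($q{\left(C,k \right)} = 8 C \left(-5\right) C - k = 8 - 5 C C - k = 8 \left(- 5 C^{2}\right) - k = - 40 C^{2} - k = - k - 40 C^{2}$)
$\frac{w{\left(217 \right)}}{-25035} + \frac{314 - l}{q{\left(7,219 \right)}} = \frac{\left(-2\right) 217}{-25035} + \frac{314 - -4815}{\left(-1\right) 219 - 40 \cdot 7^{2}} = \left(-434\right) \left(- \frac{1}{25035}\right) + \frac{314 + 4815}{-219 - 1960} = \frac{434}{25035} + \frac{5129}{-219 - 1960} = \frac{434}{25035} + \frac{5129}{-2179} = \frac{434}{25035} + 5129 \left(- \frac{1}{2179}\right) = \frac{434}{25035} - \frac{5129}{2179} = - \frac{127458829}{54551265}$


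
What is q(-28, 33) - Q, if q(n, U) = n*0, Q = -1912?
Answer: 1912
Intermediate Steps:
q(n, U) = 0
q(-28, 33) - Q = 0 - 1*(-1912) = 0 + 1912 = 1912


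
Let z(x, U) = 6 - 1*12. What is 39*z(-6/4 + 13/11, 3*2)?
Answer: -234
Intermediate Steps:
z(x, U) = -6 (z(x, U) = 6 - 12 = -6)
39*z(-6/4 + 13/11, 3*2) = 39*(-6) = -234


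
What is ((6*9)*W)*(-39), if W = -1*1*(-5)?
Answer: -10530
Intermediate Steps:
W = 5 (W = -1*(-5) = 5)
((6*9)*W)*(-39) = ((6*9)*5)*(-39) = (54*5)*(-39) = 270*(-39) = -10530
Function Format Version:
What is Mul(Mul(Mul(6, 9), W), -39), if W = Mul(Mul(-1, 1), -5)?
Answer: -10530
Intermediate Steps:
W = 5 (W = Mul(-1, -5) = 5)
Mul(Mul(Mul(6, 9), W), -39) = Mul(Mul(Mul(6, 9), 5), -39) = Mul(Mul(54, 5), -39) = Mul(270, -39) = -10530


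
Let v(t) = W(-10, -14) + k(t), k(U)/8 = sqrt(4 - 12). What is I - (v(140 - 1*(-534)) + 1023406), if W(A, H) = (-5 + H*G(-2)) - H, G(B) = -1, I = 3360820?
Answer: 2337391 - 16*I*sqrt(2) ≈ 2.3374e+6 - 22.627*I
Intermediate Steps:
k(U) = 16*I*sqrt(2) (k(U) = 8*sqrt(4 - 12) = 8*sqrt(-8) = 8*(2*I*sqrt(2)) = 16*I*sqrt(2))
W(A, H) = -5 - 2*H (W(A, H) = (-5 + H*(-1)) - H = (-5 - H) - H = -5 - 2*H)
v(t) = 23 + 16*I*sqrt(2) (v(t) = (-5 - 2*(-14)) + 16*I*sqrt(2) = (-5 + 28) + 16*I*sqrt(2) = 23 + 16*I*sqrt(2))
I - (v(140 - 1*(-534)) + 1023406) = 3360820 - ((23 + 16*I*sqrt(2)) + 1023406) = 3360820 - (1023429 + 16*I*sqrt(2)) = 3360820 + (-1023429 - 16*I*sqrt(2)) = 2337391 - 16*I*sqrt(2)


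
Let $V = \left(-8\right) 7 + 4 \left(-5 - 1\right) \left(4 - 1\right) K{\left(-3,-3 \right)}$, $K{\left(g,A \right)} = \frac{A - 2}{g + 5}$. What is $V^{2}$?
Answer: $15376$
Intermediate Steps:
$K{\left(g,A \right)} = \frac{-2 + A}{5 + g}$
$V = 124$ ($V = \left(-8\right) 7 + 4 \left(-5 - 1\right) \left(4 - 1\right) \frac{-2 - 3}{5 - 3} = -56 + 4 \left(\left(-6\right) 3\right) \frac{1}{2} \left(-5\right) = -56 + 4 \left(-18\right) \frac{1}{2} \left(-5\right) = -56 - -180 = -56 + 180 = 124$)
$V^{2} = 124^{2} = 15376$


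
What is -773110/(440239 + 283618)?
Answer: -773110/723857 ≈ -1.0680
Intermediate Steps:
-773110/(440239 + 283618) = -773110/723857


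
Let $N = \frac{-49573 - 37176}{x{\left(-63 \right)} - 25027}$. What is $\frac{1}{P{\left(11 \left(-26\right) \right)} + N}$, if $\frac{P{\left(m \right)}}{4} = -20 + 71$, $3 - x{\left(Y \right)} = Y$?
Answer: $\frac{24961}{5178793} \approx 0.0048198$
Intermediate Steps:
$x{\left(Y \right)} = 3 - Y$
$P{\left(m \right)} = 204$ ($P{\left(m \right)} = 4 \left(-20 + 71\right) = 4 \cdot 51 = 204$)
$N = \frac{86749}{24961}$ ($N = \frac{-49573 - 37176}{\left(3 - -63\right) - 25027} = - \frac{86749}{\left(3 + 63\right) - 25027} = - \frac{86749}{66 - 25027} = - \frac{86749}{-24961} = \left(-86749\right) \left(- \frac{1}{24961}\right) = \frac{86749}{24961} \approx 3.4754$)
$\frac{1}{P{\left(11 \left(-26\right) \right)} + N} = \frac{1}{204 + \frac{86749}{24961}} = \frac{1}{\frac{5178793}{24961}} = \frac{24961}{5178793}$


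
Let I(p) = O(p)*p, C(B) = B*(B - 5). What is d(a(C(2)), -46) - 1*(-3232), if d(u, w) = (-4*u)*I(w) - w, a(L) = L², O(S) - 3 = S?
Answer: -281554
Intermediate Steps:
O(S) = 3 + S
C(B) = B*(-5 + B)
I(p) = p*(3 + p) (I(p) = (3 + p)*p = p*(3 + p))
d(u, w) = -w - 4*u*w*(3 + w) (d(u, w) = (-4*u)*(w*(3 + w)) - w = -4*u*w*(3 + w) - w = -w - 4*u*w*(3 + w))
d(a(C(2)), -46) - 1*(-3232) = -46*(-1 - 4*(2*(-5 + 2))²*(3 - 46)) - 1*(-3232) = -46*(-1 - 4*(2*(-3))²*(-43)) + 3232 = -46*(-1 - 4*(-6)²*(-43)) + 3232 = -46*(-1 - 4*36*(-43)) + 3232 = -46*(-1 + 6192) + 3232 = -46*6191 + 3232 = -284786 + 3232 = -281554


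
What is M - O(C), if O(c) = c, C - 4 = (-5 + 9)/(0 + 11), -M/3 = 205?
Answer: -6813/11 ≈ -619.36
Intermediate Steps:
M = -615 (M = -3*205 = -615)
C = 48/11 (C = 4 + (-5 + 9)/(0 + 11) = 4 + 4/11 = 48/11 ≈ 4.3636)
M - O(C) = -615 - 1*48/11 = -615 - 48/11 = -6813/11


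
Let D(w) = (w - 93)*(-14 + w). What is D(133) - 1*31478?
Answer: -26718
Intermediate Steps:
D(w) = (-93 + w)*(-14 + w)
D(133) - 1*31478 = (1302 + 133**2 - 107*133) - 1*31478 = (1302 + 17689 - 14231) - 31478 = 4760 - 31478 = -26718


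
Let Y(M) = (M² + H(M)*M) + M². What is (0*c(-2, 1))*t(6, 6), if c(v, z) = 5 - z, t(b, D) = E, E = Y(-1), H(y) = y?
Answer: 0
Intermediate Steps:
Y(M) = 3*M² (Y(M) = (M² + M*M) + M² = (M² + M²) + M² = 2*M² + M² = 3*M²)
E = 3 (E = 3*(-1)² = 3*1 = 3)
t(b, D) = 3
(0*c(-2, 1))*t(6, 6) = (0*(5 - 1*1))*3 = (0*(5 - 1))*3 = (0*4)*3 = 0*3 = 0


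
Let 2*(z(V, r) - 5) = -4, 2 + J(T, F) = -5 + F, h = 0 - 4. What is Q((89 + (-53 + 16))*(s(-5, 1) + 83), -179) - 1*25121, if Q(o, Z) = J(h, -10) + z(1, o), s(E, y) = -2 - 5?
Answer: -25135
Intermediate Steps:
s(E, y) = -7
h = -4
J(T, F) = -7 + F (J(T, F) = -2 + (-5 + F) = -7 + F)
z(V, r) = 3 (z(V, r) = 5 + (½)*(-4) = 5 - 2 = 3)
Q(o, Z) = -14 (Q(o, Z) = (-7 - 10) + 3 = -17 + 3 = -14)
Q((89 + (-53 + 16))*(s(-5, 1) + 83), -179) - 1*25121 = -14 - 1*25121 = -14 - 25121 = -25135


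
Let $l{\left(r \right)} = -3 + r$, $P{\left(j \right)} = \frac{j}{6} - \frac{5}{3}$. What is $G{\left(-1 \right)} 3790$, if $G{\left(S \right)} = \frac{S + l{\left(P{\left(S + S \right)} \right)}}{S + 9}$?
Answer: $- \frac{5685}{2} \approx -2842.5$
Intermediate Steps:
$P{\left(j \right)} = - \frac{5}{3} + \frac{j}{6}$ ($P{\left(j \right)} = j \frac{1}{6} - \frac{5}{3} = \frac{j}{6} - \frac{5}{3} = - \frac{5}{3} + \frac{j}{6}$)
$G{\left(S \right)} = \frac{- \frac{14}{3} + \frac{4 S}{3}}{9 + S}$ ($G{\left(S \right)} = \frac{S + \left(-3 + \left(- \frac{5}{3} + \frac{S + S}{6}\right)\right)}{S + 9} = \frac{S + \left(-3 + \left(- \frac{5}{3} + \frac{2 S}{6}\right)\right)}{9 + S} = \frac{S + \left(-3 + \left(- \frac{5}{3} + \frac{S}{3}\right)\right)}{9 + S} = \frac{S + \left(- \frac{14}{3} + \frac{S}{3}\right)}{9 + S} = \frac{- \frac{14}{3} + \frac{4 S}{3}}{9 + S}$)
$G{\left(-1 \right)} 3790 = \frac{2 \left(-7 + 2 \left(-1\right)\right)}{3 \left(9 - 1\right)} 3790 = \frac{2 \left(-7 - 2\right)}{3 \cdot 8} \cdot 3790 = \frac{2}{3} \cdot \frac{1}{8} \left(-9\right) 3790 = \left(- \frac{3}{4}\right) 3790 = - \frac{5685}{2}$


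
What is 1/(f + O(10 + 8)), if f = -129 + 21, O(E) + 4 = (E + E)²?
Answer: 1/1184 ≈ 0.00084459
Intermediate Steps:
O(E) = -4 + 4*E² (O(E) = -4 + (E + E)² = -4 + (2*E)² = -4 + 4*E²)
f = -108
1/(f + O(10 + 8)) = 1/(-108 + (-4 + 4*(10 + 8)²)) = 1/(-108 + (-4 + 4*18²)) = 1/(-108 + (-4 + 4*324)) = 1/(-108 + (-4 + 1296)) = 1/(-108 + 1292) = 1/1184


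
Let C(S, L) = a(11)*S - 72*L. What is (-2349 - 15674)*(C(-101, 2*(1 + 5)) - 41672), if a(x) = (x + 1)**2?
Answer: 1028752840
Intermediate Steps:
a(x) = (1 + x)**2
C(S, L) = -72*L + 144*S (C(S, L) = (1 + 11)**2*S - 72*L = 12**2*S - 72*L = 144*S - 72*L = -72*L + 144*S)
(-2349 - 15674)*(C(-101, 2*(1 + 5)) - 41672) = (-2349 - 15674)*((-144*(1 + 5) + 144*(-101)) - 41672) = -18023*((-144*6 - 14544) - 41672) = -18023*((-72*12 - 14544) - 41672) = -18023*((-864 - 14544) - 41672) = -18023*(-15408 - 41672) = -18023*(-57080) = 1028752840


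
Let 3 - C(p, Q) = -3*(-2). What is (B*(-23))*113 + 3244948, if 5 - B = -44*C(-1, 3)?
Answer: 3575021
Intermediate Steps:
C(p, Q) = -3 (C(p, Q) = 3 - (-3)*(-2) = 3 - 1*6 = 3 - 6 = -3)
B = -127 (B = 5 - (-44)*(-3) = 5 - 1*132 = 5 - 132 = -127)
(B*(-23))*113 + 3244948 = -127*(-23)*113 + 3244948 = 2921*113 + 3244948 = 330073 + 3244948 = 3575021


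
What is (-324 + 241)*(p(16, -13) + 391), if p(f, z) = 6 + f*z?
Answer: -15687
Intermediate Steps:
(-324 + 241)*(p(16, -13) + 391) = (-324 + 241)*((6 + 16*(-13)) + 391) = -83*((6 - 208) + 391) = -83*(-202 + 391) = -83*189 = -15687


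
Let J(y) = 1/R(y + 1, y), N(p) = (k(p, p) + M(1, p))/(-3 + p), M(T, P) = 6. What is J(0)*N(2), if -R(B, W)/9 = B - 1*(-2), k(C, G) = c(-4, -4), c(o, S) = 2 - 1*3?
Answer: 5/27 ≈ 0.18519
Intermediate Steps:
c(o, S) = -1 (c(o, S) = 2 - 3 = -1)
k(C, G) = -1
N(p) = 5/(-3 + p) (N(p) = (-1 + 6)/(-3 + p) = 5/(-3 + p))
R(B, W) = -18 - 9*B (R(B, W) = -9*(B - 1*(-2)) = -9*(B + 2) = -9*(2 + B) = -18 - 9*B)
J(y) = 1/(-27 - 9*y) (J(y) = 1/(-18 - 9*(y + 1)) = 1/(-18 - 9*(1 + y)) = 1/(-18 + (-9 - 9*y)) = 1/(-27 - 9*y))
J(0)*N(2) = (-1/(27 + 9*0))*(5/(-3 + 2)) = (-1/(27 + 0))*(5/(-1)) = (-1/27)*(5*(-1)) = -1*1/27*(-5) = -1/27*(-5) = 5/27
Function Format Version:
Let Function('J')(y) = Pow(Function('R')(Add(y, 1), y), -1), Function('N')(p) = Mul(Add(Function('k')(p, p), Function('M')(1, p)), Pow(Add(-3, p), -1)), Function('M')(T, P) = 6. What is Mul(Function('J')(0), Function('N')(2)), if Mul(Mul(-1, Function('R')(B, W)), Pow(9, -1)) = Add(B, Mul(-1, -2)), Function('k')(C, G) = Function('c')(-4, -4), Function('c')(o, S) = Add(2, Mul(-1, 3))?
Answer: Rational(5, 27) ≈ 0.18519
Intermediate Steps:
Function('c')(o, S) = -1 (Function('c')(o, S) = Add(2, -3) = -1)
Function('k')(C, G) = -1
Function('N')(p) = Mul(5, Pow(Add(-3, p), -1)) (Function('N')(p) = Mul(Add(-1, 6), Pow(Add(-3, p), -1)) = Mul(5, Pow(Add(-3, p), -1)))
Function('R')(B, W) = Add(-18, Mul(-9, B)) (Function('R')(B, W) = Mul(-9, Add(B, Mul(-1, -2))) = Mul(-9, Add(B, 2)) = Mul(-9, Add(2, B)) = Add(-18, Mul(-9, B)))
Function('J')(y) = Pow(Add(-27, Mul(-9, y)), -1) (Function('J')(y) = Pow(Add(-18, Mul(-9, Add(y, 1))), -1) = Pow(Add(-18, Mul(-9, Add(1, y))), -1) = Pow(Add(-18, Add(-9, Mul(-9, y))), -1) = Pow(Add(-27, Mul(-9, y)), -1))
Mul(Function('J')(0), Function('N')(2)) = Mul(Mul(-1, Pow(Add(27, Mul(9, 0)), -1)), Mul(5, Pow(Add(-3, 2), -1))) = Mul(Mul(-1, Pow(Add(27, 0), -1)), Mul(5, Pow(-1, -1))) = Mul(Mul(-1, Pow(27, -1)), Mul(5, -1)) = Mul(Mul(-1, Rational(1, 27)), -5) = Mul(Rational(-1, 27), -5) = Rational(5, 27)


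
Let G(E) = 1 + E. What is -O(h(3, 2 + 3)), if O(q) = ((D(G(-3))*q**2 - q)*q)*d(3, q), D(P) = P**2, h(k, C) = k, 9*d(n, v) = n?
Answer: -33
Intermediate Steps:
d(n, v) = n/9
O(q) = q*(-q + 4*q**2)/3 (O(q) = (((1 - 3)**2*q**2 - q)*q)*((1/9)*3) = (((-2)**2*q**2 - q)*q)*(1/3) = ((4*q**2 - q)*q)*(1/3) = ((-q + 4*q**2)*q)*(1/3) = (q*(-q + 4*q**2))*(1/3) = q*(-q + 4*q**2)/3)
-O(h(3, 2 + 3)) = -3**2*(-1 + 4*3)/3 = -9*(-1 + 12)/3 = -9*11/3 = -1*33 = -33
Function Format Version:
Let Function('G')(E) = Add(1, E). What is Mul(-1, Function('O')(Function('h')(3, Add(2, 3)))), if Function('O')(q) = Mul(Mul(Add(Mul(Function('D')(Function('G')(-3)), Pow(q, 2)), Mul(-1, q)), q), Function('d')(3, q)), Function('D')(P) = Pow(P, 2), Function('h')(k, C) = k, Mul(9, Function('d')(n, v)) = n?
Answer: -33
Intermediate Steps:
Function('d')(n, v) = Mul(Rational(1, 9), n)
Function('O')(q) = Mul(Rational(1, 3), q, Add(Mul(-1, q), Mul(4, Pow(q, 2)))) (Function('O')(q) = Mul(Mul(Add(Mul(Pow(Add(1, -3), 2), Pow(q, 2)), Mul(-1, q)), q), Mul(Rational(1, 9), 3)) = Mul(Mul(Add(Mul(Pow(-2, 2), Pow(q, 2)), Mul(-1, q)), q), Rational(1, 3)) = Mul(Mul(Add(Mul(4, Pow(q, 2)), Mul(-1, q)), q), Rational(1, 3)) = Mul(Mul(Add(Mul(-1, q), Mul(4, Pow(q, 2))), q), Rational(1, 3)) = Mul(Mul(q, Add(Mul(-1, q), Mul(4, Pow(q, 2)))), Rational(1, 3)) = Mul(Rational(1, 3), q, Add(Mul(-1, q), Mul(4, Pow(q, 2)))))
Mul(-1, Function('O')(Function('h')(3, Add(2, 3)))) = Mul(-1, Mul(Rational(1, 3), Pow(3, 2), Add(-1, Mul(4, 3)))) = Mul(-1, Mul(Rational(1, 3), 9, Add(-1, 12))) = Mul(-1, Mul(Rational(1, 3), 9, 11)) = Mul(-1, 33) = -33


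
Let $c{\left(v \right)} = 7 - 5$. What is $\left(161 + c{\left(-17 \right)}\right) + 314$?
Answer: $477$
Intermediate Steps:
$c{\left(v \right)} = 2$ ($c{\left(v \right)} = 7 - 5 = 2$)
$\left(161 + c{\left(-17 \right)}\right) + 314 = \left(161 + 2\right) + 314 = 163 + 314 = 477$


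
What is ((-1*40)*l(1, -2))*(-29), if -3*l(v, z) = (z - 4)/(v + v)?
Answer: 1160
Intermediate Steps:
l(v, z) = -(-4 + z)/(6*v) (l(v, z) = -(z - 4)/(3*(v + v)) = -(-4 + z)/(3*(2*v)) = -(-4 + z)*1/(2*v)/3 = -(-4 + z)/(6*v))
((-1*40)*l(1, -2))*(-29) = ((-1*40)*((1/6)*(4 - 1*(-2))/1))*(-29) = -20*(4 + 2)/3*(-29) = -20*6/3*(-29) = -40*1*(-29) = -40*(-29) = 1160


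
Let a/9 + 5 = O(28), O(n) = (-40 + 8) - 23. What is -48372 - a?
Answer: -47832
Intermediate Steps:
O(n) = -55 (O(n) = -32 - 23 = -55)
a = -540 (a = -45 + 9*(-55) = -45 - 495 = -540)
-48372 - a = -48372 - 1*(-540) = -48372 + 540 = -47832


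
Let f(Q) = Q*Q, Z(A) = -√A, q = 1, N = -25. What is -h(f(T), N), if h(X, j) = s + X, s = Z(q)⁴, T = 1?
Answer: -2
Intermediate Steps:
s = 1 (s = (-√1)⁴ = (-1*1)⁴ = (-1)⁴ = 1)
f(Q) = Q²
h(X, j) = 1 + X
-h(f(T), N) = -(1 + 1²) = -(1 + 1) = -1*2 = -2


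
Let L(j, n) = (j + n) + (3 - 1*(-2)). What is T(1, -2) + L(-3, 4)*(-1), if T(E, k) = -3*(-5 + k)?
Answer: 15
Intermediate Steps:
T(E, k) = 15 - 3*k
L(j, n) = 5 + j + n (L(j, n) = (j + n) + (3 + 2) = (j + n) + 5 = 5 + j + n)
T(1, -2) + L(-3, 4)*(-1) = (15 - 3*(-2)) + (5 - 3 + 4)*(-1) = (15 + 6) + 6*(-1) = 21 - 6 = 15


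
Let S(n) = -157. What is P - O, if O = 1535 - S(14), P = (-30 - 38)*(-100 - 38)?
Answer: 7692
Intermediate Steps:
P = 9384 (P = -68*(-138) = 9384)
O = 1692 (O = 1535 - 1*(-157) = 1535 + 157 = 1692)
P - O = 9384 - 1*1692 = 9384 - 1692 = 7692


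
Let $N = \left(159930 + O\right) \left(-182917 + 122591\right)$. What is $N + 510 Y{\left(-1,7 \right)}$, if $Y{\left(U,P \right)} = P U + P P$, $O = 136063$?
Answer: $-17856052298$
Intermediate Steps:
$Y{\left(U,P \right)} = P^{2} + P U$ ($Y{\left(U,P \right)} = P U + P^{2} = P^{2} + P U$)
$N = -17856073718$ ($N = \left(159930 + 136063\right) \left(-182917 + 122591\right) = 295993 \left(-60326\right) = -17856073718$)
$N + 510 Y{\left(-1,7 \right)} = -17856073718 + 510 \cdot 7 \left(7 - 1\right) = -17856073718 + 510 \cdot 7 \cdot 6 = -17856073718 + 510 \cdot 42 = -17856073718 + 21420 = -17856052298$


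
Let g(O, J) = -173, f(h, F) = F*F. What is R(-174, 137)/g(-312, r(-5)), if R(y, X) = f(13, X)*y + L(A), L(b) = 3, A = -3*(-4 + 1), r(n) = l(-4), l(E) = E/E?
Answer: 3265803/173 ≈ 18877.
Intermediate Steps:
l(E) = 1
r(n) = 1
f(h, F) = F²
A = 9 (A = -3*(-3) = 9)
R(y, X) = 3 + y*X² (R(y, X) = X²*y + 3 = y*X² + 3 = 3 + y*X²)
R(-174, 137)/g(-312, r(-5)) = (3 - 174*137²)/(-173) = (3 - 174*18769)*(-1/173) = (3 - 3265806)*(-1/173) = -3265803*(-1/173) = 3265803/173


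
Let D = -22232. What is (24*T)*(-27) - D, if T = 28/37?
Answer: 804440/37 ≈ 21742.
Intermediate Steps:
T = 28/37 (T = 28*(1/37) = 28/37 ≈ 0.75676)
(24*T)*(-27) - D = (24*(28/37))*(-27) - 1*(-22232) = (672/37)*(-27) + 22232 = -18144/37 + 22232 = 804440/37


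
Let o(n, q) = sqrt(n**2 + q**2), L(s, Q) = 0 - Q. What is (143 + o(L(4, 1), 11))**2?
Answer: (143 + sqrt(122))**2 ≈ 23730.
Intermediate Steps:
L(s, Q) = -Q
(143 + o(L(4, 1), 11))**2 = (143 + sqrt((-1*1)**2 + 11**2))**2 = (143 + sqrt((-1)**2 + 121))**2 = (143 + sqrt(1 + 121))**2 = (143 + sqrt(122))**2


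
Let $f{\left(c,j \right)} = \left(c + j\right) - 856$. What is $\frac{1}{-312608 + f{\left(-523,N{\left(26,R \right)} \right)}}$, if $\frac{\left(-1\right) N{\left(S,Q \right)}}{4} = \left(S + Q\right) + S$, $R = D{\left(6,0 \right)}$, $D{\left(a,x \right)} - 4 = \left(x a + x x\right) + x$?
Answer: $- \frac{1}{314211} \approx -3.1826 \cdot 10^{-6}$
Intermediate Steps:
$D{\left(a,x \right)} = 4 + x + x^{2} + a x$ ($D{\left(a,x \right)} = 4 + \left(\left(x a + x x\right) + x\right) = 4 + \left(\left(a x + x^{2}\right) + x\right) = 4 + \left(\left(x^{2} + a x\right) + x\right) = 4 + \left(x + x^{2} + a x\right) = 4 + x + x^{2} + a x$)
$R = 4$ ($R = 4 + 0 + 0^{2} + 6 \cdot 0 = 4 + 0 + 0 + 0 = 4$)
$N{\left(S,Q \right)} = - 8 S - 4 Q$ ($N{\left(S,Q \right)} = - 4 \left(\left(S + Q\right) + S\right) = - 4 \left(\left(Q + S\right) + S\right) = - 4 \left(Q + 2 S\right) = - 8 S - 4 Q$)
$f{\left(c,j \right)} = -856 + c + j$
$\frac{1}{-312608 + f{\left(-523,N{\left(26,R \right)} \right)}} = \frac{1}{-312608 - 1603} = \frac{1}{-314211} = - \frac{1}{314211}$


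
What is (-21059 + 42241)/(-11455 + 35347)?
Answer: 10591/11946 ≈ 0.88657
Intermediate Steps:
(-21059 + 42241)/(-11455 + 35347) = 21182/23892 = 21182*(1/23892) = 10591/11946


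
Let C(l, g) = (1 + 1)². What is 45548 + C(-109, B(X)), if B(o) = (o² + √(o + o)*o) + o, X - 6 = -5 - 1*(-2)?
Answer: 45552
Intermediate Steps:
X = 3 (X = 6 + (-5 - 1*(-2)) = 6 + (-5 + 2) = 6 - 3 = 3)
B(o) = o + o² + √2*o^(3/2) (B(o) = (o² + √(2*o)*o) + o = (o² + (√2*√o)*o) + o = (o² + √2*o^(3/2)) + o = o + o² + √2*o^(3/2))
C(l, g) = 4 (C(l, g) = 2² = 4)
45548 + C(-109, B(X)) = 45548 + 4 = 45552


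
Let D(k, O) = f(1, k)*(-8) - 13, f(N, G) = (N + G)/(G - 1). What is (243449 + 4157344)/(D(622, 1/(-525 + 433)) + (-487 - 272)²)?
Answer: 2732892453/357733244 ≈ 7.6395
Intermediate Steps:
f(N, G) = (G + N)/(-1 + G)
D(k, O) = -13 - 8*(1 + k)/(-1 + k) (D(k, O) = ((k + 1)/(-1 + k))*(-8) - 13 = ((1 + k)/(-1 + k))*(-8) - 13 = -8*(1 + k)/(-1 + k) - 13 = -13 - 8*(1 + k)/(-1 + k))
(243449 + 4157344)/(D(622, 1/(-525 + 433)) + (-487 - 272)²) = (243449 + 4157344)/((5 - 21*622)/(-1 + 622) + (-487 - 272)²) = 4400793/((5 - 13062)/621 + (-759)²) = 4400793/((1/621)*(-13057) + 576081) = 4400793/(-13057/621 + 576081) = 4400793/(357733244/621) = 4400793*(621/357733244) = 2732892453/357733244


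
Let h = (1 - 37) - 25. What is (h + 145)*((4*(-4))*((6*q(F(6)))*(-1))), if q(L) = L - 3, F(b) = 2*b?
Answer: 72576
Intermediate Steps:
q(L) = -3 + L
h = -61 (h = -36 - 25 = -61)
(h + 145)*((4*(-4))*((6*q(F(6)))*(-1))) = (-61 + 145)*((4*(-4))*((6*(-3 + 2*6))*(-1))) = 84*(-16*6*(-3 + 12)*(-1)) = 84*(-16*6*9*(-1)) = 84*(-864*(-1)) = 84*(-16*(-54)) = 84*864 = 72576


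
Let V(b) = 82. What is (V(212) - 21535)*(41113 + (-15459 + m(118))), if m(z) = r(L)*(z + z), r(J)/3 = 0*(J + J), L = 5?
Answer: -550355262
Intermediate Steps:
r(J) = 0 (r(J) = 3*(0*(J + J)) = 3*(0*(2*J)) = 3*0 = 0)
m(z) = 0 (m(z) = 0*(z + z) = 0*(2*z) = 0)
(V(212) - 21535)*(41113 + (-15459 + m(118))) = (82 - 21535)*(41113 + (-15459 + 0)) = -21453*(41113 - 15459) = -21453*25654 = -550355262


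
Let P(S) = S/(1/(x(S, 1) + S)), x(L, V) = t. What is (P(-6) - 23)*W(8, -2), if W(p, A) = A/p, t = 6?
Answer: 23/4 ≈ 5.7500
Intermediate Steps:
x(L, V) = 6
P(S) = S*(6 + S) (P(S) = S/(1/(6 + S)) = S*(6 + S))
(P(-6) - 23)*W(8, -2) = (-6*(6 - 6) - 23)*(-2/8) = (-6*0 - 23)*(-2*⅛) = (0 - 23)*(-¼) = -23*(-¼) = 23/4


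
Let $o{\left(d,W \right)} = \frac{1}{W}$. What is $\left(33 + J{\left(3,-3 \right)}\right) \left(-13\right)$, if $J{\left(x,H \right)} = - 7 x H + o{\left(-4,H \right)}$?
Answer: $- \frac{3731}{3} \approx -1243.7$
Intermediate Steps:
$J{\left(x,H \right)} = \frac{1}{H} - 7 H x$ ($J{\left(x,H \right)} = - 7 x H + \frac{1}{H} = - 7 H x + \frac{1}{H} = \frac{1}{H} - 7 H x$)
$\left(33 + J{\left(3,-3 \right)}\right) \left(-13\right) = \left(33 + \left(\frac{1}{-3} - \left(-21\right) 3\right)\right) \left(-13\right) = \left(33 + \left(- \frac{1}{3} + 63\right)\right) \left(-13\right) = \left(33 + \frac{188}{3}\right) \left(-13\right) = \frac{287}{3} \left(-13\right) = - \frac{3731}{3}$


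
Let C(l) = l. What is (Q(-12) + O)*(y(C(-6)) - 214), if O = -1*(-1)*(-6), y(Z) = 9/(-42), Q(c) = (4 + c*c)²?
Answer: -32836051/7 ≈ -4.6909e+6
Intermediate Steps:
Q(c) = (4 + c²)²
y(Z) = -3/14 (y(Z) = 9*(-1/42) = -3/14)
O = -6 (O = 1*(-6) = -6)
(Q(-12) + O)*(y(C(-6)) - 214) = ((4 + (-12)²)² - 6)*(-3/14 - 214) = ((4 + 144)² - 6)*(-2999/14) = (148² - 6)*(-2999/14) = (21904 - 6)*(-2999/14) = 21898*(-2999/14) = -32836051/7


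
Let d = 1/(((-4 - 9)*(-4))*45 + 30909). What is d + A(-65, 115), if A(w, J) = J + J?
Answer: 7647271/33249 ≈ 230.00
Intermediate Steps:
A(w, J) = 2*J
d = 1/33249 (d = 1/(-13*(-4)*45 + 30909) = 1/(52*45 + 30909) = 1/(2340 + 30909) = 1/33249 ≈ 3.0076e-5)
d + A(-65, 115) = 1/33249 + 2*115 = 1/33249 + 230 = 7647271/33249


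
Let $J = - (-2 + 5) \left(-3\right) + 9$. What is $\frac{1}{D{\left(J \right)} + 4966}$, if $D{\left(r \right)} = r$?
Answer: $\frac{1}{4984} \approx 0.00020064$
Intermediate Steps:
$J = 18$ ($J = \left(-1\right) 3 \left(-3\right) + 9 = \left(-3\right) \left(-3\right) + 9 = 9 + 9 = 18$)
$\frac{1}{D{\left(J \right)} + 4966} = \frac{1}{18 + 4966} = \frac{1}{4984}$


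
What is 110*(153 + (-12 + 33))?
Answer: 19140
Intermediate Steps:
110*(153 + (-12 + 33)) = 110*(153 + 21) = 110*174 = 19140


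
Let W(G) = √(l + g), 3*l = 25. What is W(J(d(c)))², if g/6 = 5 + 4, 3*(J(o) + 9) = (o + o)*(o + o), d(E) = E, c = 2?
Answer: 187/3 ≈ 62.333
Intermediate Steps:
l = 25/3 (l = (⅓)*25 = 25/3 ≈ 8.3333)
J(o) = -9 + 4*o²/3 (J(o) = -9 + ((o + o)*(o + o))/3 = -9 + ((2*o)*(2*o))/3 = -9 + (4*o²)/3 = -9 + 4*o²/3)
g = 54 (g = 6*(5 + 4) = 6*9 = 54)
W(G) = √561/3 (W(G) = √(25/3 + 54) = √(187/3) = √561/3)
W(J(d(c)))² = (√561/3)² = 187/3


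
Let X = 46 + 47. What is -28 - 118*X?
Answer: -11002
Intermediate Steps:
X = 93
-28 - 118*X = -28 - 118*93 = -28 - 10974 = -11002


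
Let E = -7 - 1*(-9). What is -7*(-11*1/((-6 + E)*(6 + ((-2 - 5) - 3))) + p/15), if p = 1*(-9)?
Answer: 721/80 ≈ 9.0125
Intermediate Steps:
E = 2 (E = -7 + 9 = 2)
p = -9
-7*(-11*1/((-6 + E)*(6 + ((-2 - 5) - 3))) + p/15) = -7*(-11*1/((-6 + 2)*(6 + ((-2 - 5) - 3))) - 9/15) = -7*(-11*(-1/(4*(6 + (-7 - 3)))) - 9*1/15) = -7*(-11*(-1/(4*(6 - 10))) - ⅗) = -7*(-11/((-4*(-4))) - ⅗) = -7*(-11/16 - ⅗) = -7*(-103/80) = 721/80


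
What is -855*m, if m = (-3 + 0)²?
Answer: -7695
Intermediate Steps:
m = 9 (m = (-3)² = 9)
-855*m = -855*9 = -7695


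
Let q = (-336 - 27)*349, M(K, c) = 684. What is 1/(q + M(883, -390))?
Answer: -1/126003 ≈ -7.9363e-6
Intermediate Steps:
q = -126687 (q = -363*349 = -126687)
1/(q + M(883, -390)) = 1/(-126687 + 684) = 1/(-126003) = -1/126003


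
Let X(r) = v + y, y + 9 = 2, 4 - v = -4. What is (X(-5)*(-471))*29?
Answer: -13659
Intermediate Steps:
v = 8 (v = 4 - 1*(-4) = 4 + 4 = 8)
y = -7 (y = -9 + 2 = -7)
X(r) = 1 (X(r) = 8 - 7 = 1)
(X(-5)*(-471))*29 = (1*(-471))*29 = -471*29 = -13659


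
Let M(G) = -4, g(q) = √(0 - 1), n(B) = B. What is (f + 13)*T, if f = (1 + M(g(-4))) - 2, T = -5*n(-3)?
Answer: 120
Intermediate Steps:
g(q) = I (g(q) = √(-1) = I)
T = 15 (T = -5*(-3) = 15)
f = -5 (f = (1 - 4) - 2 = -3 - 2 = -5)
(f + 13)*T = (-5 + 13)*15 = 8*15 = 120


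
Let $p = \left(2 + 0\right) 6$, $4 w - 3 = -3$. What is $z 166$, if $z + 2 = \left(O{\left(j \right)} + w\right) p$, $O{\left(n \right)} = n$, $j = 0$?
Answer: $-332$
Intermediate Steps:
$w = 0$ ($w = \frac{3}{4} + \frac{1}{4} \left(-3\right) = \frac{3}{4} - \frac{3}{4} = 0$)
$p = 12$ ($p = 2 \cdot 6 = 12$)
$z = -2$ ($z = -2 + \left(0 + 0\right) 12 = -2 + 0 \cdot 12 = -2 + 0 = -2$)
$z 166 = \left(-2\right) 166 = -332$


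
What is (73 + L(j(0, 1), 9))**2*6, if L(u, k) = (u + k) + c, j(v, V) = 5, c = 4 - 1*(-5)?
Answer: 55296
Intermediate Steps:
c = 9 (c = 4 + 5 = 9)
L(u, k) = 9 + k + u (L(u, k) = (u + k) + 9 = (k + u) + 9 = 9 + k + u)
(73 + L(j(0, 1), 9))**2*6 = (73 + (9 + 9 + 5))**2*6 = (73 + 23)**2*6 = 96**2*6 = 9216*6 = 55296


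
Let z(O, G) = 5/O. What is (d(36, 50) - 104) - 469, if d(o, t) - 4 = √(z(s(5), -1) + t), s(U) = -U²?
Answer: -569 + √1245/5 ≈ -561.94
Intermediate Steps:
d(o, t) = 4 + √(-⅕ + t) (d(o, t) = 4 + √(5/((-1*5²)) + t) = 4 + √(5/((-1*25)) + t) = 4 + √(5/(-25) + t) = 4 + √(5*(-1/25) + t) = 4 + √(-⅕ + t))
(d(36, 50) - 104) - 469 = ((4 + √(-5 + 25*50)/5) - 104) - 469 = ((4 + √(-5 + 1250)/5) - 104) - 469 = ((4 + √1245/5) - 104) - 469 = (-100 + √1245/5) - 469 = -569 + √1245/5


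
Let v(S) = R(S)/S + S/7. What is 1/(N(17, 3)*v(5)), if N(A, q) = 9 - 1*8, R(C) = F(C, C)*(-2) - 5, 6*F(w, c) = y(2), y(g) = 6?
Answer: -35/24 ≈ -1.4583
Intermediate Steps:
F(w, c) = 1 (F(w, c) = (⅙)*6 = 1)
R(C) = -7 (R(C) = 1*(-2) - 5 = -2 - 5 = -7)
v(S) = -7/S + S/7
N(A, q) = 1 (N(A, q) = 9 - 8 = 1)
1/(N(17, 3)*v(5)) = 1/(1*(-7/5 + (⅐)*5)) = 1/(1*(-7*⅕ + 5/7)) = 1/(1*(-7/5 + 5/7)) = 1/(1*(-24/35)) = 1/(-24/35) = -35/24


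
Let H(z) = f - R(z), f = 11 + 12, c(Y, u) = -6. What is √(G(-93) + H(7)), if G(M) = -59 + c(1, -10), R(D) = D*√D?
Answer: √(-42 - 7*√7) ≈ 7.7795*I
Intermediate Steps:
R(D) = D^(3/2)
f = 23
H(z) = 23 - z^(3/2)
G(M) = -65 (G(M) = -59 - 6 = -65)
√(G(-93) + H(7)) = √(-65 + (23 - 7^(3/2))) = √(-65 + (23 - 7*√7)) = √(-42 - 7*√7)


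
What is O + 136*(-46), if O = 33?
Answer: -6223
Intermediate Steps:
O + 136*(-46) = 33 + 136*(-46) = 33 - 6256 = -6223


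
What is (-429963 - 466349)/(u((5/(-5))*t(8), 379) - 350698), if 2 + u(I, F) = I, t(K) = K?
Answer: 224078/87677 ≈ 2.5557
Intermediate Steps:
u(I, F) = -2 + I
(-429963 - 466349)/(u((5/(-5))*t(8), 379) - 350698) = (-429963 - 466349)/((-2 + (5/(-5))*8) - 350698) = -896312/((-2 + (5*(-⅕))*8) - 350698) = -896312/((-2 - 1*8) - 350698) = -896312/((-2 - 8) - 350698) = -896312/(-10 - 350698) = -896312/(-350708) = -896312*(-1/350708) = 224078/87677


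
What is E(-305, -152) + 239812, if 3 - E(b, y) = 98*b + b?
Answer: 270010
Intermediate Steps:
E(b, y) = 3 - 99*b (E(b, y) = 3 - (98*b + b) = 3 - 99*b)
E(-305, -152) + 239812 = (3 - 99*(-305)) + 239812 = (3 + 30195) + 239812 = 30198 + 239812 = 270010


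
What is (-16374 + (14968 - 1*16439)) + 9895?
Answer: -7950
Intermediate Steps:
(-16374 + (14968 - 1*16439)) + 9895 = (-16374 + (14968 - 16439)) + 9895 = (-16374 - 1471) + 9895 = -17845 + 9895 = -7950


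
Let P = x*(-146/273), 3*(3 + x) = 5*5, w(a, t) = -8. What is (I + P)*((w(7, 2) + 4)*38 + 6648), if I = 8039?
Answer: 6107729440/117 ≈ 5.2203e+7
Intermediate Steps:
x = 16/3 (x = -3 + (5*5)/3 = -3 + (1/3)*25 = -3 + 25/3 = 16/3 ≈ 5.3333)
P = -2336/819 (P = 16*(-146/273)/3 = 16*(-146*1/273)/3 = (16/3)*(-146/273) = -2336/819 ≈ -2.8523)
(I + P)*((w(7, 2) + 4)*38 + 6648) = (8039 - 2336/819)*((-8 + 4)*38 + 6648) = 6581605*(-4*38 + 6648)/819 = 6581605*(-152 + 6648)/819 = (6581605/819)*6496 = 6107729440/117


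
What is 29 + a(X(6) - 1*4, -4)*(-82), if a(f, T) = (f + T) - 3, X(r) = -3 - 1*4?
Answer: 1505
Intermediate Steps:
X(r) = -7 (X(r) = -3 - 4 = -7)
a(f, T) = -3 + T + f (a(f, T) = (T + f) - 3 = -3 + T + f)
29 + a(X(6) - 1*4, -4)*(-82) = 29 + (-3 - 4 + (-7 - 1*4))*(-82) = 29 + (-3 - 4 + (-7 - 4))*(-82) = 29 + (-3 - 4 - 11)*(-82) = 29 - 18*(-82) = 29 + 1476 = 1505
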